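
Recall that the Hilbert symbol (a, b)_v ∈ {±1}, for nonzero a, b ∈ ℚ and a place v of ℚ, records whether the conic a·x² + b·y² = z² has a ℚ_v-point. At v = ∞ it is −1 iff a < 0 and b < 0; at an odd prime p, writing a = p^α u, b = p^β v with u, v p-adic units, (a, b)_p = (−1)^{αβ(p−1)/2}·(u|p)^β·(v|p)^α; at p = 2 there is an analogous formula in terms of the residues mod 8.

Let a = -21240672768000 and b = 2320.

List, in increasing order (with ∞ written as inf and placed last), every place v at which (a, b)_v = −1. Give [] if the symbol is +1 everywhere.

Mod squares: a ≡ -3045, b ≡ 145. Check v ∈ {∞, 2, 3, 5, 7, 29}.
v=3: a=3^5·(≡2), b=3^0·(≡1) mod 3; (2|3)=-1, (1|3)=+1; (−1)^{5·0·1}·(-1)^0·(+1)^5 = +1.
v=5: a=5^3·(≡1), b=5^1·(≡4) mod 5; (1|5)=+1, (4|5)=+1; (−1)^{3·1·2}·(+1)^1·(+1)^3 = +1.
v=∞: -3045 < 0 and 145 > 0  ⇒  (a,b)_∞ = +1.
v=2: v_2(a)=12, v_2(b)=4; units ≡ 3, 1 (mod 8); ε·ε+αω+βω = 1·0+12·0+4·1 ≡ 0  ⇒  (a,b)_2 = +1.
v=29: a=29^3·(≡21), b=29^1·(≡22) mod 29; (21|29)=-1, (22|29)=+1; (−1)^{3·1·14}·(-1)^1·(+1)^3 = -1.
v=7: a=7^1·(≡5), b=7^0·(≡3) mod 7; (5|7)=-1, (3|7)=-1; (−1)^{1·0·3}·(-1)^0·(-1)^1 = -1.
|Ram(-3045, 145)| = 2, even; anisotropic at {7, 29}.

[7, 29]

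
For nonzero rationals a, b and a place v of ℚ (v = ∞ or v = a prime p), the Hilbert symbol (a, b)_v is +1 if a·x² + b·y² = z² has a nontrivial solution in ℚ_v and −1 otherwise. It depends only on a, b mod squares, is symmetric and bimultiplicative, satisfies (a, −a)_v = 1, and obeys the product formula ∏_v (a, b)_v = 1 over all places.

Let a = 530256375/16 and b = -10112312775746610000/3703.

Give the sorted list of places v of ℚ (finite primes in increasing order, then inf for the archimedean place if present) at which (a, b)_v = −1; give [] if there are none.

(a, b) ≡ (55, -169043) mod (ℚ^×)²; places V = {2, 3, 5, 7, 11, 13, 19, 23, 31, 41, 53, ∞}.
(a,b)_19: α=0, u≡11; β=1, v≡3 (mod 19); (11|19)=+1, (3|19)=-1; sign (−1)^0·+1^1·-1^0 = +1.
(a,b)_11: α=1, u≡9; β=2, v≡4 (mod 11); (9|11)=+1, (4|11)=+1; sign (−1)^0·+1^2·+1^1 = +1.
(a,b)_13: α=0, u≡4; β=2, v≡9 (mod 13); (4|13)=+1, (9|13)=+1; sign (−1)^0·+1^2·+1^0 = +1.
(a,b)_41: α=0, u≡29; β=1, v≡9 (mod 41); (29|41)=-1, (9|41)=+1; sign (−1)^0·-1^1·+1^0 = -1.
(a,b)_31: α=0, u≡22; β=1, v≡6 (mod 31); (22|31)=-1, (6|31)=-1; sign (−1)^0·-1^1·-1^0 = -1.
(a,b)_2: α=-4, β=4; u≡7, v≡5 (mod 8); ε(u)ε(v)=1·0, αω(v)=-4·1, βω(u)=4·0; sum ≡ 0  ⇒  +1.
(a,b)_53: α=0, u≡34; β=2, v≡23 (mod 53); (34|53)=-1, (23|53)=-1; sign (−1)^0·-1^2·-1^0 = +1.
(a,b)_23: α=2, u≡18; β=-2, v≡7 (mod 23); (18|23)=+1, (7|23)=-1; sign (−1)^0·+1^-2·-1^2 = +1.
(a,b)_5: α=3, u≡1; β=4, v≡3 (mod 5); (1|5)=+1, (3|5)=-1; sign (−1)^0·+1^4·-1^3 = -1.
(a,b)_3: α=6, u≡1; β=6, v≡1 (mod 3); (1|3)=+1, (1|3)=+1; sign (−1)^0·+1^6·+1^6 = +1.
(a,b)_∞: sgn(55)=+, sgn(-169043)=−, so +1.
(a,b)_7: α=0, u≡6; β=-1, v≡4 (mod 7); (6|7)=-1, (4|7)=+1; sign (−1)^0·-1^-1·+1^0 = -1.
|Ram(55, -169043)| = 4, even; anisotropic at {5, 7, 31, 41}.

[5, 7, 31, 41]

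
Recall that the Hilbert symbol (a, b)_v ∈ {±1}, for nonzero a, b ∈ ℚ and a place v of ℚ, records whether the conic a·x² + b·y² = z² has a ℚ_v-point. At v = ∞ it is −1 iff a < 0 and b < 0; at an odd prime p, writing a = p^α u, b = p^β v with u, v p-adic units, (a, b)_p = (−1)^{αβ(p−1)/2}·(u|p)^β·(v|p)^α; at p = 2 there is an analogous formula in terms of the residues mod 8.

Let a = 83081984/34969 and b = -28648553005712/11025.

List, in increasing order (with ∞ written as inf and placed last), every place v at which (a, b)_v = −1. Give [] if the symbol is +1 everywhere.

[2, 29]

Mod squares: a ≡ 899, b ≡ -17. Check v ∈ {∞, 2, 3, 5, 7, 11, 17, 19, 29, 31}.
v=31: a=31^1·(≡21), b=31^2·(≡2) mod 31; (21|31)=-1, (2|31)=+1; (−1)^{1·2·15}·(-1)^2·(+1)^1 = +1.
v=11: a=11^-2·(≡6), b=11^0·(≡3) mod 11; (6|11)=-1, (3|11)=+1; (−1)^{-2·0·5}·(-1)^0·(+1)^-2 = +1.
v=5: a=5^0·(≡1), b=5^-2·(≡3) mod 5; (1|5)=+1, (3|5)=-1; (−1)^{0·-2·2}·(+1)^-2·(-1)^0 = +1.
v=2: v_2(a)=8, v_2(b)=4; units ≡ 3, 7 (mod 8); ε·ε+αω+βω = 1·1+8·0+4·1 ≡ 1  ⇒  (a,b)_2 = -1.
v=3: a=3^0·(≡2), b=3^-2·(≡1) mod 3; (2|3)=-1, (1|3)=+1; (−1)^{0·-2·1}·(-1)^-2·(+1)^0 = +1.
v=19: a=19^2·(≡6), b=19^4·(≡10) mod 19; (6|19)=+1, (10|19)=-1; (−1)^{2·4·9}·(+1)^4·(-1)^2 = +1.
v=∞: 899 > 0 and -17 < 0  ⇒  (a,b)_∞ = +1.
v=29: a=29^1·(≡26), b=29^2·(≡15) mod 29; (26|29)=-1, (15|29)=-1; (−1)^{1·2·14}·(-1)^2·(-1)^1 = -1.
v=17: a=17^-2·(≡13), b=17^1·(≡9) mod 17; (13|17)=+1, (9|17)=+1; (−1)^{-2·1·8}·(+1)^1·(+1)^-2 = +1.
v=7: a=7^0·(≡5), b=7^-2·(≡4) mod 7; (5|7)=-1, (4|7)=+1; (−1)^{0·-2·3}·(-1)^-2·(+1)^0 = +1.
Ram(899, -17) = {2, 29}; no ℚ_2-point on the conic.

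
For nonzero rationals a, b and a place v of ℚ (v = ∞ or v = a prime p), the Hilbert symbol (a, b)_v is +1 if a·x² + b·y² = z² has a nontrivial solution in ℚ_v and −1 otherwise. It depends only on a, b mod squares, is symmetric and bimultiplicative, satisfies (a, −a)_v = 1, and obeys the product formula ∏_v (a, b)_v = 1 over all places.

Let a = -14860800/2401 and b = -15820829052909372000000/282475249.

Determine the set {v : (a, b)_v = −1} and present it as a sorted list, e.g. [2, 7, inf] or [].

[3, 17, 43, inf]

(a, b) ≡ (-258, -1887) mod (ℚ^×)²; places V = {2, 3, 5, 7, 17, 29, 37, 43, ∞}.
(a,b)_2: α=9, β=8; u≡7, v≡1 (mod 8); ε(u)ε(v)=1·0, αω(v)=9·0, βω(u)=8·0; sum ≡ 0  ⇒  +1.
(a,b)_5: α=2, u≡3; β=6, v≡3 (mod 5); (3|5)=-1, (3|5)=-1; sign (−1)^0·-1^6·-1^2 = +1.
(a,b)_37: α=0, u≡30; β=1, v≡8 (mod 37); (30|37)=+1, (8|37)=-1; sign (−1)^0·+1^1·-1^0 = +1.
(a,b)_29: α=0, u≡26; β=2, v≡3 (mod 29); (26|29)=-1, (3|29)=-1; sign (−1)^0·-1^2·-1^0 = +1.
(a,b)_∞: sgn(-258)=−, sgn(-1887)=−, so -1.
(a,b)_17: α=0, u≡14; β=1, v≡9 (mod 17); (14|17)=-1, (9|17)=+1; sign (−1)^0·-1^1·+1^0 = -1.
(a,b)_43: α=1, u≡32; β=4, v≡27 (mod 43); (32|43)=-1, (27|43)=-1; sign (−1)^0·-1^4·-1^1 = -1.
(a,b)_7: α=-4, u≡4; β=-10, v≡5 (mod 7); (4|7)=+1, (5|7)=-1; sign (−1)^0·+1^-10·-1^-4 = +1.
(a,b)_3: α=3, u≡1; β=7, v≡1 (mod 3); (1|3)=+1, (1|3)=+1; sign (−1)^1·+1^7·+1^3 = -1.
Ram(-258, -1887) = {3, 17, 43, ∞}; no ℚ_3-point on the conic.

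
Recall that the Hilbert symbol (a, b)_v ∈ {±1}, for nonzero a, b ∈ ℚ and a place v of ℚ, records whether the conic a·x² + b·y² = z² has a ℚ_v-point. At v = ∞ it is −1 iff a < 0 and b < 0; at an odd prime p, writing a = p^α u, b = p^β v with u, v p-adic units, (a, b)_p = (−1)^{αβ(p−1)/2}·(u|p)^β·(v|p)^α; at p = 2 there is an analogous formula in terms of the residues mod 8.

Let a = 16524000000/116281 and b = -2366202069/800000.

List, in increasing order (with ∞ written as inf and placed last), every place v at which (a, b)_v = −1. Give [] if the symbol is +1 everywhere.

[2, 3, 17, 19]

Mod squares: a ≡ 51, b ≡ -11305. Check v ∈ {∞, 2, 3, 5, 7, 11, 17, 19, 31}.
v=19: a=19^0·(≡10), b=19^1·(≡10) mod 19; (10|19)=-1, (10|19)=-1; (−1)^{0·1·9}·(-1)^1·(-1)^0 = -1.
v=2: v_2(a)=8, v_2(b)=-8; units ≡ 3, 7 (mod 8); ε·ε+αω+βω = 1·1+8·0+-8·1 ≡ 1  ⇒  (a,b)_2 = -1.
v=17: a=17^1·(≡10), b=17^1·(≡8) mod 17; (10|17)=-1, (8|17)=+1; (−1)^{1·1·8}·(-1)^1·(+1)^1 = -1.
v=31: a=31^-2·(≡20), b=31^2·(≡5) mod 31; (20|31)=+1, (5|31)=+1; (−1)^{-2·2·15}·(+1)^2·(+1)^-2 = +1.
v=7: a=7^0·(≡1), b=7^1·(≡4) mod 7; (1|7)=+1, (4|7)=+1; (−1)^{0·1·3}·(+1)^1·(+1)^0 = +1.
v=11: a=11^-2·(≡6), b=11^2·(≡5) mod 11; (6|11)=-1, (5|11)=+1; (−1)^{-2·2·5}·(-1)^2·(+1)^-2 = +1.
v=∞: 51 > 0 and -11305 < 0  ⇒  (a,b)_∞ = +1.
v=3: a=3^5·(≡2), b=3^2·(≡2) mod 3; (2|3)=-1, (2|3)=-1; (−1)^{5·2·1}·(-1)^2·(-1)^5 = -1.
v=5: a=5^6·(≡1), b=5^-5·(≡1) mod 5; (1|5)=+1, (1|5)=+1; (−1)^{6·-5·2}·(+1)^-5·(+1)^6 = +1.
|Ram(51, -11305)| = 4, even; anisotropic at {2, 3, 17, 19}.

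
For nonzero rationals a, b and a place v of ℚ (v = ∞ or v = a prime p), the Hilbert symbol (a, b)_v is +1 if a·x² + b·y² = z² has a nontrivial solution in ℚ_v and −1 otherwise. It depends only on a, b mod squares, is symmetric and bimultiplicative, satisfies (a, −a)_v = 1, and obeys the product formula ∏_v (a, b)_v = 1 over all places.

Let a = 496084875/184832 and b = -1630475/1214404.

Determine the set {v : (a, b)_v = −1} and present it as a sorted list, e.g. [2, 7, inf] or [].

(a, b) ≡ (390, -11) mod (ℚ^×)²; places V = {2, 3, 5, 7, 11, 13, 19, 29, ∞}.
(a,b)_3: α=1, u≡1; β=0, v≡1 (mod 3); (1|3)=+1, (1|3)=+1; sign (−1)^0·+1^0·+1^1 = +1.
(a,b)_19: α=-2, u≡14; β=-2, v≡10 (mod 19); (14|19)=-1, (10|19)=-1; sign (−1)^0·-1^-2·-1^-2 = +1.
(a,b)_5: α=3, u≡2; β=2, v≡4 (mod 5); (2|5)=-1, (4|5)=+1; sign (−1)^0·-1^2·+1^3 = +1.
(a,b)_∞: sgn(390)=+, sgn(-11)=−, so +1.
(a,b)_11: α=2, u≡1; β=3, v≡10 (mod 11); (1|11)=+1, (10|11)=-1; sign (−1)^0·+1^3·-1^2 = +1.
(a,b)_13: α=1, u≡10; β=0, v≡7 (mod 13); (10|13)=+1, (7|13)=-1; sign (−1)^0·+1^0·-1^1 = -1.
(a,b)_7: α=0, u≡5; β=2, v≡5 (mod 7); (5|7)=-1, (5|7)=-1; sign (−1)^0·-1^2·-1^0 = +1.
(a,b)_29: α=2, u≡1; β=-2, v≡11 (mod 29); (1|29)=+1, (11|29)=-1; sign (−1)^0·+1^-2·-1^2 = +1.
(a,b)_2: α=-9, β=-2; u≡3, v≡5 (mod 8); ε(u)ε(v)=1·0, αω(v)=-9·1, βω(u)=-2·1; sum ≡ 1  ⇒  -1.
|Ram(390, -11)| = 2, even; anisotropic at {2, 13}.

[2, 13]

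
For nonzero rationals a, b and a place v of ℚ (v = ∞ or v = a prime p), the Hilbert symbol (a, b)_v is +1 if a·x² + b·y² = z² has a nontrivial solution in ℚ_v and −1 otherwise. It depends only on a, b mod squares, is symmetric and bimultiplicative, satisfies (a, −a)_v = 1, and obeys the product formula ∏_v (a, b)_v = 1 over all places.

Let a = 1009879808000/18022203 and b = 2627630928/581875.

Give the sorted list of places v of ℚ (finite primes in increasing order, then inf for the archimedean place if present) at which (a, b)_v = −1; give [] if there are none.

Mod squares: a ≡ 49290, b ≡ 25327. Check v ∈ {∞, 2, 3, 5, 7, 13, 19, 31, 43, 53}.
v=53: a=53^1·(≡24), b=53^0·(≡44) mod 53; (24|53)=+1, (44|53)=+1; (−1)^{1·0·26}·(+1)^0·(+1)^1 = +1.
v=43: a=43^-2·(≡30), b=43^1·(≡34) mod 43; (30|43)=-1, (34|43)=-1; (−1)^{-2·1·21}·(-1)^1·(-1)^-2 = -1.
v=∞: 49290 > 0 and 25327 > 0  ⇒  (a,b)_∞ = +1.
v=19: a=19^-2·(≡4), b=19^-1·(≡15) mod 19; (4|19)=+1, (15|19)=-1; (−1)^{-2·-1·9}·(+1)^-1·(-1)^-2 = +1.
v=3: a=3^-3·(≡2), b=3^6·(≡1) mod 3; (2|3)=-1, (1|3)=+1; (−1)^{-3·6·1}·(-1)^6·(+1)^-3 = +1.
v=7: a=7^4·(≡5), b=7^-2·(≡2) mod 7; (5|7)=-1, (2|7)=+1; (−1)^{4·-2·3}·(-1)^-2·(+1)^4 = +1.
v=2: v_2(a)=11, v_2(b)=4; units ≡ 5, 7 (mod 8); ε·ε+αω+βω = 0·1+11·0+4·1 ≡ 0  ⇒  (a,b)_2 = +1.
v=5: a=5^3·(≡3), b=5^-4·(≡3) mod 5; (3|5)=-1, (3|5)=-1; (−1)^{3·-4·2}·(-1)^-4·(-1)^3 = -1.
v=31: a=31^1·(≡10), b=31^1·(≡27) mod 31; (10|31)=+1, (27|31)=-1; (−1)^{1·1·15}·(+1)^1·(-1)^1 = +1.
v=13: a=13^0·(≡6), b=13^2·(≡1) mod 13; (6|13)=-1, (1|13)=+1; (−1)^{0·2·6}·(-1)^2·(+1)^0 = +1.
|Ram(49290, 25327)| = 2, even; anisotropic at {5, 43}.

[5, 43]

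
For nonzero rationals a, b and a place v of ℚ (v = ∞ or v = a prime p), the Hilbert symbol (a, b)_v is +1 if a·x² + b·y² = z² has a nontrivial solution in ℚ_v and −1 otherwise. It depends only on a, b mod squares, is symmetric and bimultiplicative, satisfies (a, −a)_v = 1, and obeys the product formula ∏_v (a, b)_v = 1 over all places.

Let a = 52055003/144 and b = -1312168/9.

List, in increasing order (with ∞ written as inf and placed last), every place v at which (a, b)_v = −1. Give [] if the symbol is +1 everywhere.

Mod squares: a ≡ 1062347, b ≡ -328042. Check v ∈ {∞, 2, 3, 7, 11, 13, 17, 19, 23, 31, 37}.
v=19: a=19^1·(≡15), b=19^0·(≡18) mod 19; (15|19)=-1, (18|19)=-1; (−1)^{1·0·9}·(-1)^0·(-1)^1 = -1.
v=∞: 1062347 > 0 and -328042 < 0  ⇒  (a,b)_∞ = +1.
v=23: a=23^1·(≡14), b=23^0·(≡21) mod 23; (14|23)=-1, (21|23)=-1; (−1)^{1·0·11}·(-1)^0·(-1)^1 = -1.
v=13: a=13^1·(≡10), b=13^1·(≡1) mod 13; (10|13)=+1, (1|13)=+1; (−1)^{1·1·6}·(+1)^1·(+1)^1 = +1.
v=37: a=37^0·(≡28), b=37^1·(≡35) mod 37; (28|37)=+1, (35|37)=-1; (−1)^{0·1·18}·(+1)^1·(-1)^0 = +1.
v=3: a=3^-2·(≡2), b=3^-2·(≡2) mod 3; (2|3)=-1, (2|3)=-1; (−1)^{-2·-2·1}·(-1)^-2·(-1)^-2 = +1.
v=7: a=7^2·(≡5), b=7^0·(≡5) mod 7; (5|7)=-1, (5|7)=-1; (−1)^{2·0·3}·(-1)^0·(-1)^2 = +1.
v=11: a=11^1·(≡7), b=11^1·(≡2) mod 11; (7|11)=-1, (2|11)=-1; (−1)^{1·1·5}·(-1)^1·(-1)^1 = -1.
v=17: a=17^1·(≡13), b=17^0·(≡5) mod 17; (13|17)=+1, (5|17)=-1; (−1)^{1·0·8}·(+1)^0·(-1)^1 = -1.
v=2: v_2(a)=-4, v_2(b)=3; units ≡ 3, 3 (mod 8); ε·ε+αω+βω = 1·1+-4·1+3·1 ≡ 0  ⇒  (a,b)_2 = +1.
v=31: a=31^0·(≡1), b=31^1·(≡2) mod 31; (1|31)=+1, (2|31)=+1; (−1)^{0·1·15}·(+1)^1·(+1)^0 = +1.
(1062347, -328042 / ℚ) ramifies at {11, 17, 19, 23}: a division algebra.

[11, 17, 19, 23]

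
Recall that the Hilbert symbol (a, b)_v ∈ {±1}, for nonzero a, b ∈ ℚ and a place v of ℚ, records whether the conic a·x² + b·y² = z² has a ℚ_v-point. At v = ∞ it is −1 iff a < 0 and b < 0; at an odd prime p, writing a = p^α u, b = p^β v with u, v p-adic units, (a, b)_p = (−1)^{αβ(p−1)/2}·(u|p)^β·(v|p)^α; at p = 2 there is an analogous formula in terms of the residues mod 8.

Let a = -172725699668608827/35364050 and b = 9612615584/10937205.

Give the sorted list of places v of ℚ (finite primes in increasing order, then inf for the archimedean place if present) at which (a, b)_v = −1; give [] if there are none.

Mod squares: a ≡ -6, b ≡ 130. Check v ∈ {∞, 2, 3, 5, 11, 13, 17, 19, 23, 29}.
v=2: v_2(a)=-1, v_2(b)=5; units ≡ 5, 1 (mod 8); ε·ε+αω+βω = 0·0+-1·0+5·1 ≡ 1  ⇒  (a,b)_2 = -1.
v=19: a=19^6·(≡12), b=19^2·(≡6) mod 19; (12|19)=-1, (6|19)=+1; (−1)^{6·2·9}·(-1)^2·(+1)^6 = +1.
v=∞: -6 < 0 and 130 > 0  ⇒  (a,b)_∞ = +1.
v=23: a=23^2·(≡17), b=23^2·(≡22) mod 23; (17|23)=-1, (22|23)=-1; (−1)^{2·2·11}·(-1)^2·(-1)^2 = +1.
v=11: a=11^0·(≡1), b=11^2·(≡1) mod 11; (1|11)=+1, (1|11)=+1; (−1)^{0·2·5}·(+1)^2·(+1)^0 = +1.
v=5: a=5^-2·(≡4), b=5^-1·(≡4) mod 5; (4|5)=+1, (4|5)=+1; (−1)^{-2·-1·2}·(+1)^-1·(+1)^-2 = +1.
v=3: a=3^5·(≡1), b=3^-2·(≡1) mod 3; (1|3)=+1, (1|3)=+1; (−1)^{5·-2·1}·(+1)^-2·(+1)^5 = +1.
v=17: a=17^0·(≡10), b=17^-2·(≡3) mod 17; (10|17)=-1, (3|17)=-1; (−1)^{0·-2·8}·(-1)^-2·(-1)^0 = +1.
v=13: a=13^4·(≡6), b=13^1·(≡9) mod 13; (6|13)=-1, (9|13)=+1; (−1)^{4·1·6}·(-1)^1·(+1)^4 = -1.
v=29: a=29^-4·(≡23), b=29^-2·(≡2) mod 29; (23|29)=+1, (2|29)=-1; (−1)^{-4·-2·14}·(+1)^-2·(-1)^-4 = +1.
|Ram(-6, 130)| = 2, even; anisotropic at {2, 13}.

[2, 13]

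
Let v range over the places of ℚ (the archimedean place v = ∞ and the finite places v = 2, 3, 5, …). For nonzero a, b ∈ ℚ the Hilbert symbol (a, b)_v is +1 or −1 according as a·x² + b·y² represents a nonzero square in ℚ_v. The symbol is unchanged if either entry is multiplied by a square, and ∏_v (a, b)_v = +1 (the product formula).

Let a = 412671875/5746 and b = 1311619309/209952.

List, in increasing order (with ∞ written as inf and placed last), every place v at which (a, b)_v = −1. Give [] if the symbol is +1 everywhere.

[7, 17]

(a, b) ≡ (374, 2618) mod (ℚ^×)²; places V = {2, 3, 5, 7, 11, 13, 17, ∞}.
(a,b)_3: α=0, u≡2; β=-8, v≡2 (mod 3); (2|3)=-1, (2|3)=-1; sign (−1)^0·-1^-8·-1^0 = +1.
(a,b)_2: α=-1, β=-5; u≡3, v≡5 (mod 8); ε(u)ε(v)=1·0, αω(v)=-1·1, βω(u)=-5·1; sum ≡ 0  ⇒  +1.
(a,b)_5: α=6, u≡1; β=0, v≡2 (mod 5); (1|5)=+1, (2|5)=-1; sign (−1)^0·+1^0·-1^6 = +1.
(a,b)_11: α=1, u≡1; β=3, v≡8 (mod 11); (1|11)=+1, (8|11)=-1; sign (−1)^1·+1^3·-1^1 = +1.
(a,b)_∞: sgn(374)=+, sgn(2618)=+, so +1.
(a,b)_13: α=-2, u≡12; β=2, v≡11 (mod 13); (12|13)=+1, (11|13)=-1; sign (−1)^0·+1^2·-1^-2 = +1.
(a,b)_17: α=-1, u≡7; β=1, v≡1 (mod 17); (7|17)=-1, (1|17)=+1; sign (−1)^0·-1^1·+1^-1 = -1.
(a,b)_7: α=4, u≡3; β=3, v≡3 (mod 7); (3|7)=-1, (3|7)=-1; sign (−1)^0·-1^3·-1^4 = -1.
Ram(374, 2618) = {7, 17}; no ℚ_7-point on the conic.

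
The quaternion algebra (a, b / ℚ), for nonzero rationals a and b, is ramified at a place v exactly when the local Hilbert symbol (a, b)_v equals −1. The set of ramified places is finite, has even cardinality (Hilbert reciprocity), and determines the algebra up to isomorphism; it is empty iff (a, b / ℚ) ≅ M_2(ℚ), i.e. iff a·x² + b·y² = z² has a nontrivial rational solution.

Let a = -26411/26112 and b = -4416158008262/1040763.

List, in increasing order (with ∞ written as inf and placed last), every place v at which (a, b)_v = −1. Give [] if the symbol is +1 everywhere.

(a, b) ≡ (-1122, -546) mod (ℚ^×)²; places V = {2, 3, 7, 11, 13, 17, 19, 31, ∞}.
(a,b)_∞: sgn(-1122)=−, sgn(-546)=−, so -1.
(a,b)_7: α=4, u≡5; β=5, v≡3 (mod 7); (5|7)=-1, (3|7)=-1; sign (−1)^0·-1^5·-1^4 = -1.
(a,b)_19: α=0, u≡3; β=-2, v≡11 (mod 19); (3|19)=-1, (11|19)=+1; sign (−1)^0·-1^-2·+1^0 = +1.
(a,b)_13: α=0, u≡12; β=1, v≡3 (mod 13); (12|13)=+1, (3|13)=+1; sign (−1)^0·+1^1·+1^0 = +1.
(a,b)_11: α=1, u≡7; β=2, v≡4 (mod 11); (7|11)=-1, (4|11)=+1; sign (−1)^0·-1^2·+1^1 = +1.
(a,b)_31: α=0, u≡28; β=-2, v≡30 (mod 31); (28|31)=+1, (30|31)=-1; sign (−1)^0·+1^-2·-1^0 = +1.
(a,b)_2: α=-9, β=1; u≡7, v≡7 (mod 8); ε(u)ε(v)=1·1, αω(v)=-9·0, βω(u)=1·0; sum ≡ 1  ⇒  -1.
(a,b)_3: α=-1, u≡1; β=-1, v≡1 (mod 3); (1|3)=+1, (1|3)=+1; sign (−1)^1·+1^-1·+1^-1 = -1.
(a,b)_17: α=-1, u≡4; β=4, v≡1 (mod 17); (4|17)=+1, (1|17)=+1; sign (−1)^0·+1^4·+1^-1 = +1.
Ram(-1122, -546) = {2, 3, 7, ∞}; no ℚ_2-point on the conic.

[2, 3, 7, inf]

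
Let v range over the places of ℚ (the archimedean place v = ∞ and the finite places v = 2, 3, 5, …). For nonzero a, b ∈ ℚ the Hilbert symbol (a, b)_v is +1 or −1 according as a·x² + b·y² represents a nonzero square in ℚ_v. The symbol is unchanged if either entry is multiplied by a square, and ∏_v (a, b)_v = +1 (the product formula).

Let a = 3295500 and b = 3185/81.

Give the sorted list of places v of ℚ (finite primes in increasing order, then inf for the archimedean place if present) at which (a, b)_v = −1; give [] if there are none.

(a, b) ≡ (195, 65) mod (ℚ^×)²; places V = {2, 3, 5, 7, 13, ∞}.
(a,b)_13: α=3, u≡5; β=1, v≡8 (mod 13); (5|13)=-1, (8|13)=-1; sign (−1)^0·-1^1·-1^3 = +1.
(a,b)_7: α=0, u≡5; β=2, v≡4 (mod 7); (5|7)=-1, (4|7)=+1; sign (−1)^0·-1^2·+1^0 = +1.
(a,b)_3: α=1, u≡2; β=-4, v≡2 (mod 3); (2|3)=-1, (2|3)=-1; sign (−1)^0·-1^-4·-1^1 = -1.
(a,b)_2: α=2, β=0; u≡3, v≡1 (mod 8); ε(u)ε(v)=1·0, αω(v)=2·0, βω(u)=0·1; sum ≡ 0  ⇒  +1.
(a,b)_5: α=3, u≡4; β=1, v≡2 (mod 5); (4|5)=+1, (2|5)=-1; sign (−1)^0·+1^1·-1^3 = -1.
(a,b)_∞: sgn(195)=+, sgn(65)=+, so +1.
(195, 65 / ℚ) ramifies at {3, 5}: a division algebra.

[3, 5]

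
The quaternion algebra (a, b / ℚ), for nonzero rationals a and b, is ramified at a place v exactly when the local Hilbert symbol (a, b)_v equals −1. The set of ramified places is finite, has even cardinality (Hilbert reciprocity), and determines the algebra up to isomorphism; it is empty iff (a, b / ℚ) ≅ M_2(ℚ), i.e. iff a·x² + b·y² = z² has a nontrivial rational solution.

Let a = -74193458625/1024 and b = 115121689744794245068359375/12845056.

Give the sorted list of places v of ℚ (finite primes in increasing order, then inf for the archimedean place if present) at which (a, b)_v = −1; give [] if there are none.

[2, 3, 13, 19, 29, 31]

(a, b) ≡ (-36638745, 5655) mod (ℚ^×)²; places V = {2, 3, 5, 7, 11, 13, 19, 29, 31, ∞}.
(a,b)_19: α=1, u≡10; β=2, v≡8 (mod 19); (10|19)=-1, (8|19)=-1; sign (−1)^0·-1^2·-1^1 = -1.
(a,b)_3: α=5, u≡1; β=11, v≡1 (mod 3); (1|3)=+1, (1|3)=+1; sign (−1)^1·+1^11·+1^5 = -1.
(a,b)_31: α=1, u≡17; β=2, v≡30 (mod 31); (17|31)=-1, (30|31)=-1; sign (−1)^0·-1^2·-1^1 = -1.
(a,b)_∞: sgn(-36638745)=−, sgn(5655)=+, so +1.
(a,b)_13: α=1, u≡9; β=1, v≡2 (mod 13); (9|13)=+1, (2|13)=-1; sign (−1)^0·+1^1·-1^1 = -1.
(a,b)_29: α=1, u≡24; β=3, v≡12 (mod 29); (24|29)=+1, (12|29)=-1; sign (−1)^0·+1^3·-1^1 = -1.
(a,b)_5: α=3, u≡4; β=11, v≡4 (mod 5); (4|5)=+1, (4|5)=+1; sign (−1)^0·+1^11·+1^3 = +1.
(a,b)_7: α=0, u≡4; β=-2, v≡5 (mod 7); (4|7)=+1, (5|7)=-1; sign (−1)^0·+1^-2·-1^0 = +1.
(a,b)_2: α=-10, β=-18; u≡7, v≡7 (mod 8); ε(u)ε(v)=1·1, αω(v)=-10·0, βω(u)=-18·0; sum ≡ 1  ⇒  -1.
(a,b)_11: α=1, u≡5; β=2, v≡1 (mod 11); (5|11)=+1, (1|11)=+1; sign (−1)^0·+1^2·+1^1 = +1.
(-36638745, 5655 / ℚ) ramifies at {2, 3, 13, 19, 29, 31}: a division algebra.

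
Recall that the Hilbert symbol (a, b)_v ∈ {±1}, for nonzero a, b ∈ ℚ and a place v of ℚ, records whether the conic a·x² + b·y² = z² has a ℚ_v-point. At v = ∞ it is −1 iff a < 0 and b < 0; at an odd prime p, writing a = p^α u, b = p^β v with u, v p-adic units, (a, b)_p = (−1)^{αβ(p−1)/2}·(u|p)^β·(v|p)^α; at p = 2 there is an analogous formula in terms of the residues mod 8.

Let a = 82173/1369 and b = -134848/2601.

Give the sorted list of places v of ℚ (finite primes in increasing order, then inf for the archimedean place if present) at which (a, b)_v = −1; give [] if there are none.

[3, 43]

(a, b) ≡ (1677, -43) mod (ℚ^×)²; places V = {2, 3, 7, 13, 17, 37, 43, ∞}.
(a,b)_43: α=1, u≡28; β=1, v≡37 (mod 43); (28|43)=-1, (37|43)=-1; sign (−1)^1·-1^1·-1^1 = -1.
(a,b)_3: α=1, u≡1; β=-2, v≡2 (mod 3); (1|3)=+1, (2|3)=-1; sign (−1)^0·+1^-2·-1^1 = -1.
(a,b)_2: α=0, β=6; u≡5, v≡5 (mod 8); ε(u)ε(v)=0·0, αω(v)=0·1, βω(u)=6·1; sum ≡ 0  ⇒  +1.
(a,b)_37: α=-2, u≡33; β=0, v≡15 (mod 37); (33|37)=+1, (15|37)=-1; sign (−1)^0·+1^0·-1^-2 = +1.
(a,b)_13: α=1, u≡4; β=0, v≡1 (mod 13); (4|13)=+1, (1|13)=+1; sign (−1)^0·+1^0·+1^1 = +1.
(a,b)_7: α=2, u≡1; β=2, v≡5 (mod 7); (1|7)=+1, (5|7)=-1; sign (−1)^0·+1^2·-1^2 = +1.
(a,b)_17: α=0, u≡7; β=-2, v≡9 (mod 17); (7|17)=-1, (9|17)=+1; sign (−1)^0·-1^-2·+1^0 = +1.
(a,b)_∞: sgn(1677)=+, sgn(-43)=−, so +1.
|Ram(1677, -43)| = 2, even; anisotropic at {3, 43}.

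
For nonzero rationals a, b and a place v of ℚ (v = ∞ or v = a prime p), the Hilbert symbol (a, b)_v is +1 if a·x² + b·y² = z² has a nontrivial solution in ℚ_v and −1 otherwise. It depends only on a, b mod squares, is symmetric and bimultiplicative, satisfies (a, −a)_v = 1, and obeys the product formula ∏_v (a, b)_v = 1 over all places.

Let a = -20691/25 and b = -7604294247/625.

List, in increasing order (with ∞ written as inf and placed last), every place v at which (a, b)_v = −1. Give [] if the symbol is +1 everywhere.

Mod squares: a ≡ -19, b ≡ -23. Check v ∈ {∞, 2, 3, 5, 11, 19, 23, 29}.
v=∞: -19 < 0 and -23 < 0  ⇒  (a,b)_∞ = -1.
v=19: a=19^1·(≡18), b=19^2·(≡3) mod 19; (18|19)=-1, (3|19)=-1; (−1)^{1·2·9}·(-1)^2·(-1)^1 = -1.
v=2: v_2(a)=0, v_2(b)=0; units ≡ 5, 1 (mod 8); ε·ε+αω+βω = 0·0+0·0+0·1 ≡ 0  ⇒  (a,b)_2 = +1.
v=23: a=23^0·(≡16), b=23^1·(≡21) mod 23; (16|23)=+1, (21|23)=-1; (−1)^{0·1·11}·(+1)^1·(-1)^0 = +1.
v=29: a=29^0·(≡18), b=29^2·(≡20) mod 29; (18|29)=-1, (20|29)=+1; (−1)^{0·2·14}·(-1)^2·(+1)^0 = +1.
v=11: a=11^2·(≡9), b=11^2·(≡10) mod 11; (9|11)=+1, (10|11)=-1; (−1)^{2·2·5}·(+1)^2·(-1)^2 = +1.
v=3: a=3^2·(≡2), b=3^2·(≡1) mod 3; (2|3)=-1, (1|3)=+1; (−1)^{2·2·1}·(-1)^2·(+1)^2 = +1.
v=5: a=5^-2·(≡4), b=5^-4·(≡3) mod 5; (4|5)=+1, (3|5)=-1; (−1)^{-2·-4·2}·(+1)^-4·(-1)^-2 = +1.
|Ram(-19, -23)| = 2, even; anisotropic at {19, ∞}.

[19, inf]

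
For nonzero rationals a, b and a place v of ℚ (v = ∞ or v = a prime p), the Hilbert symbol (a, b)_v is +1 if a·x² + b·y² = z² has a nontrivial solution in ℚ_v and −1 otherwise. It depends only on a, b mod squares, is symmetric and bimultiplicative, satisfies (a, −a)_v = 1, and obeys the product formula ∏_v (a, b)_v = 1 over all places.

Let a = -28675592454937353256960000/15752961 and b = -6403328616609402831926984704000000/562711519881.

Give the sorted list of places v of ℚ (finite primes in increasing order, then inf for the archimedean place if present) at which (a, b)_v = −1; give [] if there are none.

[19, inf]

(a, b) ≡ (-35942281, -544939) mod (ℚ^×)²; places V = {2, 3, 5, 7, 19, 23, 29, 37, 41, 43, ∞}.
(a,b)_29: α=1, u≡28; β=1, v≡28 (mod 29); (28|29)=+1, (28|29)=+1; sign (−1)^0·+1^1·+1^1 = +1.
(a,b)_23: α=2, u≡9; β=3, v≡19 (mod 23); (9|23)=+1, (19|23)=-1; sign (−1)^0·+1^3·-1^2 = +1.
(a,b)_3: α=-8, u≡2; β=-14, v≡2 (mod 3); (2|3)=-1, (2|3)=-1; sign (−1)^0·-1^-14·-1^-8 = +1.
(a,b)_5: α=4, u≡4; β=6, v≡4 (mod 5); (4|5)=+1, (4|5)=+1; sign (−1)^0·+1^6·+1^4 = +1.
(a,b)_41: α=3, u≡36; β=4, v≡20 (mod 41); (36|41)=+1, (20|41)=+1; sign (−1)^0·+1^4·+1^3 = +1.
(a,b)_19: α=1, u≡6; β=1, v≡7 (mod 19); (6|19)=+1, (7|19)=+1; sign (−1)^1·+1^1·+1^1 = -1.
(a,b)_7: α=-4, u≡3; β=-6, v≡4 (mod 7); (3|7)=-1, (4|7)=+1; sign (−1)^0·-1^-6·+1^-4 = +1.
(a,b)_43: α=1, u≡36; β=1, v≡34 (mod 43); (36|43)=+1, (34|43)=-1; sign (−1)^1·+1^1·-1^1 = +1.
(a,b)_2: α=20, β=28; u≡7, v≡5 (mod 8); ε(u)ε(v)=1·0, αω(v)=20·1, βω(u)=28·0; sum ≡ 0  ⇒  +1.
(a,b)_∞: sgn(-35942281)=−, sgn(-544939)=−, so -1.
(a,b)_37: α=3, u≡29; β=4, v≡9 (mod 37); (29|37)=-1, (9|37)=+1; sign (−1)^0·-1^4·+1^3 = +1.
(-35942281, -544939 / ℚ) ramifies at {19, ∞}: a division algebra.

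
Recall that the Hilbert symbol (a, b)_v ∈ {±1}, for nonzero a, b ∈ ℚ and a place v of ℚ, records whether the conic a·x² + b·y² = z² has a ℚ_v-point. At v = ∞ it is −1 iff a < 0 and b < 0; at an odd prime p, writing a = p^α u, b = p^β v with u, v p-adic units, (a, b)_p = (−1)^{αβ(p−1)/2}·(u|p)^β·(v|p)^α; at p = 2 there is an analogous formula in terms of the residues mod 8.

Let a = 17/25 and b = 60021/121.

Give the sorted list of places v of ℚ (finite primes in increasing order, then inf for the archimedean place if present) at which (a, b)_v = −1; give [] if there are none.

(a, b) ≡ (17, 741) mod (ℚ^×)²; places V = {2, 3, 5, 11, 13, 17, 19, ∞}.
(a,b)_∞: sgn(17)=+, sgn(741)=+, so +1.
(a,b)_19: α=0, u≡6; β=1, v≡17 (mod 19); (6|19)=+1, (17|19)=+1; sign (−1)^0·+1^1·+1^0 = +1.
(a,b)_13: α=0, u≡9; β=1, v≡7 (mod 13); (9|13)=+1, (7|13)=-1; sign (−1)^0·+1^1·-1^0 = +1.
(a,b)_5: α=-2, u≡2; β=0, v≡1 (mod 5); (2|5)=-1, (1|5)=+1; sign (−1)^0·-1^0·+1^-2 = +1.
(a,b)_17: α=1, u≡15; β=0, v≡14 (mod 17); (15|17)=+1, (14|17)=-1; sign (−1)^0·+1^0·-1^1 = -1.
(a,b)_11: α=0, u≡2; β=-2, v≡5 (mod 11); (2|11)=-1, (5|11)=+1; sign (−1)^0·-1^-2·+1^0 = +1.
(a,b)_3: α=0, u≡2; β=5, v≡1 (mod 3); (2|3)=-1, (1|3)=+1; sign (−1)^0·-1^5·+1^0 = -1.
(a,b)_2: α=0, β=0; u≡1, v≡5 (mod 8); ε(u)ε(v)=0·0, αω(v)=0·1, βω(u)=0·0; sum ≡ 0  ⇒  +1.
|Ram(17, 741)| = 2, even; anisotropic at {3, 17}.

[3, 17]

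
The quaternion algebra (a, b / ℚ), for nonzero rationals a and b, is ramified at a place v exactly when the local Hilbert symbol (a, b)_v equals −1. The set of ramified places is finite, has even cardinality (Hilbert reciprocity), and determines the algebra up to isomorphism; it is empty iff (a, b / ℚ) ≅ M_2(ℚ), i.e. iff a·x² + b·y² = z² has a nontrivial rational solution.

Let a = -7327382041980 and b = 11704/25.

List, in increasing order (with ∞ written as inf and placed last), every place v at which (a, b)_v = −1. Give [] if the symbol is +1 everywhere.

(a, b) ≡ (-95095, 2926) mod (ℚ^×)²; places V = {2, 3, 5, 7, 11, 13, 19, ∞}.
(a,b)_13: α=1, u≡10; β=0, v≡9 (mod 13); (10|13)=+1, (9|13)=+1; sign (−1)^0·+1^0·+1^1 = +1.
(a,b)_7: α=3, u≡2; β=1, v≡5 (mod 7); (2|7)=+1, (5|7)=-1; sign (−1)^1·+1^1·-1^3 = +1.
(a,b)_∞: sgn(-95095)=−, sgn(2926)=+, so +1.
(a,b)_5: α=1, u≡4; β=-2, v≡4 (mod 5); (4|5)=+1, (4|5)=+1; sign (−1)^0·+1^-2·+1^1 = +1.
(a,b)_3: α=2, u≡2; β=0, v≡1 (mod 3); (2|3)=-1, (1|3)=+1; sign (−1)^0·-1^0·+1^2 = +1.
(a,b)_11: α=3, u≡3; β=1, v≡10 (mod 11); (3|11)=+1, (10|11)=-1; sign (−1)^1·+1^1·-1^3 = +1.
(a,b)_19: α=3, u≡16; β=1, v≡14 (mod 19); (16|19)=+1, (14|19)=-1; sign (−1)^1·+1^1·-1^3 = +1.
(a,b)_2: α=2, β=3; u≡1, v≡7 (mod 8); ε(u)ε(v)=0·1, αω(v)=2·0, βω(u)=3·0; sum ≡ 0  ⇒  +1.
Ram(a, b) = ∅: the form -95095·x² + 2926·y² − z² is isotropic over every ℚ_v, so by Hasse–Minkowski it is isotropic over ℚ.

[]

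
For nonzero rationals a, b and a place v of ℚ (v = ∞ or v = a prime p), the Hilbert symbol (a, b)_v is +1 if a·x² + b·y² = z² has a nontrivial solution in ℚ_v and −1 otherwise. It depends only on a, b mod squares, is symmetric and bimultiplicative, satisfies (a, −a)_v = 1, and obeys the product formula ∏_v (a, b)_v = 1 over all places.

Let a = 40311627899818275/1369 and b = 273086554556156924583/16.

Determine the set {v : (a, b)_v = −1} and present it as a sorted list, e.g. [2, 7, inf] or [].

Mod squares: a ≡ 9331, b ≡ 117542607. Check v ∈ {∞, 2, 3, 5, 7, 11, 13, 17, 19, 31, 37, 43}.
v=11: a=11^2·(≡1), b=11^4·(≡7) mod 11; (1|11)=+1, (7|11)=-1; (−1)^{2·4·5}·(+1)^4·(-1)^2 = +1.
v=∞: 9331 > 0 and 117542607 > 0  ⇒  (a,b)_∞ = +1.
v=17: a=17^2·(≡13), b=17^3·(≡10) mod 17; (13|17)=+1, (10|17)=-1; (−1)^{2·3·8}·(+1)^3·(-1)^2 = +1.
v=43: a=43^1·(≡30), b=43^1·(≡22) mod 43; (30|43)=-1, (22|43)=-1; (−1)^{1·1·21}·(-1)^1·(-1)^1 = -1.
v=37: a=37^-2·(≡10), b=37^0·(≡20) mod 37; (10|37)=+1, (20|37)=-1; (−1)^{-2·0·18}·(+1)^0·(-1)^-2 = +1.
v=3: a=3^4·(≡1), b=3^3·(≡2) mod 3; (1|3)=+1, (2|3)=-1; (−1)^{4·3·1}·(+1)^3·(-1)^4 = +1.
v=2: v_2(a)=0, v_2(b)=-4; units ≡ 3, 7 (mod 8); ε·ε+αω+βω = 1·1+0·0+-4·1 ≡ 1  ⇒  (a,b)_2 = -1.
v=7: a=7^1·(≡3), b=7^1·(≡6) mod 7; (3|7)=-1, (6|7)=-1; (−1)^{1·1·3}·(-1)^1·(-1)^1 = -1.
v=19: a=19^2·(≡3), b=19^3·(≡8) mod 19; (3|19)=-1, (8|19)=-1; (−1)^{2·3·9}·(-1)^3·(-1)^2 = -1.
v=31: a=31^1·(≡13), b=31^1·(≡14) mod 31; (13|31)=-1, (14|31)=+1; (−1)^{1·1·15}·(-1)^1·(+1)^1 = +1.
v=13: a=13^2·(≡10), b=13^3·(≡11) mod 13; (10|13)=+1, (11|13)=-1; (−1)^{2·3·6}·(+1)^3·(-1)^2 = +1.
v=5: a=5^2·(≡4), b=5^0·(≡3) mod 5; (4|5)=+1, (3|5)=-1; (−1)^{2·0·2}·(+1)^0·(-1)^2 = +1.
(9331, 117542607 / ℚ) ramifies at {2, 7, 19, 43}: a division algebra.

[2, 7, 19, 43]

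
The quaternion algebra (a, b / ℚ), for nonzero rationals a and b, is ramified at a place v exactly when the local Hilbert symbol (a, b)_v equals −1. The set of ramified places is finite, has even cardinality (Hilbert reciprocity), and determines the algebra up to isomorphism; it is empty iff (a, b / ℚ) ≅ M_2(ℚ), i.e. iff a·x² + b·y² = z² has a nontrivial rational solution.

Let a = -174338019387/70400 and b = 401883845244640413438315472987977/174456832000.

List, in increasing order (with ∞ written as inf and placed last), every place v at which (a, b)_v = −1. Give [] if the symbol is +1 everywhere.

[2, 3, 5, 11, 17, 19]

(a, b) ≡ (-121737, 11565015) mod (ℚ^×)²; places V = {2, 3, 5, 7, 11, 17, 19, 29, 31, ∞}.
(a,b)_5: α=-2, u≡3; β=-3, v≡2 (mod 5); (3|5)=-1, (2|5)=-1; sign (−1)^0·-1^-3·-1^-2 = -1.
(a,b)_3: α=9, u≡2; β=21, v≡2 (mod 3); (2|3)=-1, (2|3)=-1; sign (−1)^1·-1^21·-1^9 = -1.
(a,b)_11: α=-1, u≡2; β=-3, v≡10 (mod 11); (2|11)=-1, (10|11)=-1; sign (−1)^1·-1^-3·-1^-1 = -1.
(a,b)_31: α=1, u≡16; β=3, v≡13 (mod 31); (16|31)=+1, (13|31)=-1; sign (−1)^1·+1^3·-1^1 = +1.
(a,b)_7: α=5, u≡2; β=15, v≡5 (mod 7); (2|7)=+1, (5|7)=-1; sign (−1)^1·+1^15·-1^5 = +1.
(a,b)_2: α=-8, β=-20; u≡7, v≡7 (mod 8); ε(u)ε(v)=1·1, αω(v)=-8·0, βω(u)=-20·0; sum ≡ 1  ⇒  -1.
(a,b)_∞: sgn(-121737)=−, sgn(11565015)=+, so +1.
(a,b)_29: α=0, u≡24; β=2, v≡21 (mod 29); (24|29)=+1, (21|29)=-1; sign (−1)^0·+1^2·-1^0 = +1.
(a,b)_17: α=1, u≡1; β=1, v≡3 (mod 17); (1|17)=+1, (3|17)=-1; sign (−1)^0·+1^1·-1^1 = -1.
(a,b)_19: α=0, u≡8; β=1, v≡7 (mod 19); (8|19)=-1, (7|19)=+1; sign (−1)^0·-1^1·+1^0 = -1.
Ram(-121737, 11565015) = {2, 3, 5, 11, 17, 19}; no ℚ_2-point on the conic.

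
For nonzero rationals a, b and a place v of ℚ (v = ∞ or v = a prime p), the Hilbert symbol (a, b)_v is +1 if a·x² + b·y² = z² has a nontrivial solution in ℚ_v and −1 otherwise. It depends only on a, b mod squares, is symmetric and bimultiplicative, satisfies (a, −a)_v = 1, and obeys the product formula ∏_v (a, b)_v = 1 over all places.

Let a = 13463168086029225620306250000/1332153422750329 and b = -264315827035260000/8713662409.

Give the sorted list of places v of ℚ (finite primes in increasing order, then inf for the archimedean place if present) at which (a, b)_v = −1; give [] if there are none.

Mod squares: a ≡ 1001, b ≡ -6006. Check v ∈ {∞, 2, 3, 5, 7, 11, 13, 17, 19, 23}.
v=19: a=19^-2·(≡13), b=19^-2·(≡5) mod 19; (13|19)=-1, (5|19)=+1; (−1)^{-2·-2·9}·(-1)^-2·(+1)^-2 = +1.
v=7: a=7^5·(≡3), b=7^3·(≡3) mod 7; (3|7)=-1, (3|7)=-1; (−1)^{5·3·3}·(-1)^3·(-1)^5 = -1.
v=5: a=5^8·(≡1), b=5^4·(≡1) mod 5; (1|5)=+1, (1|5)=+1; (−1)^{8·4·2}·(+1)^4·(+1)^8 = +1.
v=3: a=3^22·(≡2), b=3^13·(≡2) mod 3; (2|3)=-1, (2|3)=-1; (−1)^{22·13·1}·(-1)^13·(-1)^22 = -1.
v=17: a=17^-8·(≡2), b=17^-6·(≡11) mod 17; (2|17)=+1, (11|17)=-1; (−1)^{-8·-6·8}·(+1)^-6·(-1)^-8 = +1.
v=23: a=23^-2·(≡3), b=23^0·(≡20) mod 23; (3|23)=+1, (20|23)=-1; (−1)^{-2·0·11}·(+1)^0·(-1)^-2 = +1.
v=13: a=13^5·(≡1), b=13^3·(≡5) mod 13; (1|13)=+1, (5|13)=-1; (−1)^{5·3·6}·(+1)^3·(-1)^5 = -1.
v=2: v_2(a)=4, v_2(b)=5; units ≡ 1, 5 (mod 8); ε·ε+αω+βω = 0·0+4·1+5·0 ≡ 0  ⇒  (a,b)_2 = +1.
v=11: a=11^1·(≡5), b=11^1·(≡5) mod 11; (5|11)=+1, (5|11)=+1; (−1)^{1·1·5}·(+1)^1·(+1)^1 = -1.
v=∞: 1001 > 0 and -6006 < 0  ⇒  (a,b)_∞ = +1.
Ram(1001, -6006) = {3, 7, 11, 13}; no ℚ_3-point on the conic.

[3, 7, 11, 13]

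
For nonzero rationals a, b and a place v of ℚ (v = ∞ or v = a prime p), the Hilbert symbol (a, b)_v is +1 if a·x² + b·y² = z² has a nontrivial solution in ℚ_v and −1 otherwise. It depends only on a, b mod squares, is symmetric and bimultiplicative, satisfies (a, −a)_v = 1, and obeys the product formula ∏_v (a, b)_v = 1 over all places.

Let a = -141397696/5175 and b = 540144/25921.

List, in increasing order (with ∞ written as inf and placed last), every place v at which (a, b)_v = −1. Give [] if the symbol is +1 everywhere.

[2, 19]

Mod squares: a ≡ -437, b ≡ 31. Check v ∈ {∞, 2, 3, 5, 7, 11, 19, 23, 31}.
v=2: v_2(a)=6, v_2(b)=4; units ≡ 3, 7 (mod 8); ε·ε+αω+βω = 1·1+6·0+4·1 ≡ 1  ⇒  (a,b)_2 = -1.
v=19: a=19^1·(≡18), b=19^0·(≡10) mod 19; (18|19)=-1, (10|19)=-1; (−1)^{1·0·9}·(-1)^0·(-1)^1 = -1.
v=∞: -437 < 0 and 31 > 0  ⇒  (a,b)_∞ = +1.
v=11: a=11^2·(≡4), b=11^2·(≡4) mod 11; (4|11)=+1, (4|11)=+1; (−1)^{2·2·5}·(+1)^2·(+1)^2 = +1.
v=5: a=5^-2·(≡2), b=5^0·(≡4) mod 5; (2|5)=-1, (4|5)=+1; (−1)^{-2·0·2}·(-1)^0·(+1)^-2 = +1.
v=3: a=3^-2·(≡1), b=3^2·(≡1) mod 3; (1|3)=+1, (1|3)=+1; (−1)^{-2·2·1}·(+1)^2·(+1)^-2 = +1.
v=7: a=7^0·(≡4), b=7^-2·(≡6) mod 7; (4|7)=+1, (6|7)=-1; (−1)^{0·-2·3}·(+1)^-2·(-1)^0 = +1.
v=23: a=23^-1·(≡18), b=23^-2·(≡4) mod 23; (18|23)=+1, (4|23)=+1; (−1)^{-1·-2·11}·(+1)^-2·(+1)^-1 = +1.
v=31: a=31^2·(≡5), b=31^1·(≡19) mod 31; (5|31)=+1, (19|31)=+1; (−1)^{2·1·15}·(+1)^1·(+1)^2 = +1.
(-437, 31 / ℚ) ramifies at {2, 19}: a division algebra.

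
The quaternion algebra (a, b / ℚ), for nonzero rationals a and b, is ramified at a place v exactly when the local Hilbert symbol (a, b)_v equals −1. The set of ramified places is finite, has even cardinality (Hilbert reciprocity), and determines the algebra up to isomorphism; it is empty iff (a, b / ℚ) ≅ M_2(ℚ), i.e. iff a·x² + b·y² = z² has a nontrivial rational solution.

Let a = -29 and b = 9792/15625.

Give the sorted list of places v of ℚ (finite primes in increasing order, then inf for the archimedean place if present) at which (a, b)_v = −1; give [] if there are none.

[17, 29]

(a, b) ≡ (-29, 17) mod (ℚ^×)²; places V = {2, 3, 5, 17, 29, ∞}.
(a,b)_2: α=0, β=6; u≡3, v≡1 (mod 8); ε(u)ε(v)=1·0, αω(v)=0·0, βω(u)=6·1; sum ≡ 0  ⇒  +1.
(a,b)_3: α=0, u≡1; β=2, v≡2 (mod 3); (1|3)=+1, (2|3)=-1; sign (−1)^0·+1^2·-1^0 = +1.
(a,b)_29: α=1, u≡28; β=0, v≡21 (mod 29); (28|29)=+1, (21|29)=-1; sign (−1)^0·+1^0·-1^1 = -1.
(a,b)_∞: sgn(-29)=−, sgn(17)=+, so +1.
(a,b)_5: α=0, u≡1; β=-6, v≡2 (mod 5); (1|5)=+1, (2|5)=-1; sign (−1)^0·+1^-6·-1^0 = +1.
(a,b)_17: α=0, u≡5; β=1, v≡16 (mod 17); (5|17)=-1, (16|17)=+1; sign (−1)^0·-1^1·+1^0 = -1.
|Ram(-29, 17)| = 2, even; anisotropic at {17, 29}.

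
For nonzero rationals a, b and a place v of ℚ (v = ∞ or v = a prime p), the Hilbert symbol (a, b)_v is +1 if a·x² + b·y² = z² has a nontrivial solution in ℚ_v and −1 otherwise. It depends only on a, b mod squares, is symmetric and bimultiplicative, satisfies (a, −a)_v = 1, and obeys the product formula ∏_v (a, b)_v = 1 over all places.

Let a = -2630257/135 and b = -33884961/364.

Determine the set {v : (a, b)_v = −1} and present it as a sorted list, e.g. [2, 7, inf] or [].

[3, inf]

(a, b) ≡ (-41055, -88179) mod (ℚ^×)²; places V = {2, 3, 5, 7, 11, 13, 17, 19, 23, 31, ∞}.
(a,b)_3: α=-3, u≡1; β=1, v≡1 (mod 3); (1|3)=+1, (1|3)=+1; sign (−1)^1·+1^1·+1^-3 = -1.
(a,b)_23: α=1, u≡1; β=0, v≡1 (mod 23); (1|23)=+1, (1|23)=+1; sign (−1)^0·+1^0·+1^1 = +1.
(a,b)_19: α=0, u≡4; β=1, v≡18 (mod 19); (4|19)=+1, (18|19)=-1; sign (−1)^0·+1^1·-1^0 = +1.
(a,b)_∞: sgn(-41055)=−, sgn(-88179)=−, so -1.
(a,b)_13: α=0, u≡4; β=-1, v≡10 (mod 13); (4|13)=+1, (10|13)=+1; sign (−1)^0·+1^-1·+1^0 = +1.
(a,b)_5: α=-1, u≡4; β=0, v≡1 (mod 5); (4|5)=+1, (1|5)=+1; sign (−1)^0·+1^0·+1^-1 = +1.
(a,b)_11: α=0, u≡10; β=2, v≡8 (mod 11); (10|11)=-1, (8|11)=-1; sign (−1)^0·-1^2·-1^0 = +1.
(a,b)_2: α=0, β=-2; u≡1, v≡5 (mod 8); ε(u)ε(v)=0·0, αω(v)=0·1, βω(u)=-2·0; sum ≡ 0  ⇒  +1.
(a,b)_17: α=1, u≡4; β=3, v≡8 (mod 17); (4|17)=+1, (8|17)=+1; sign (−1)^0·+1^3·+1^1 = +1.
(a,b)_7: α=1, u≡1; β=-1, v≡3 (mod 7); (1|7)=+1, (3|7)=-1; sign (−1)^1·+1^-1·-1^1 = +1.
(a,b)_31: α=2, u≡2; β=0, v≡1 (mod 31); (2|31)=+1, (1|31)=+1; sign (−1)^0·+1^0·+1^2 = +1.
Ram(-41055, -88179) = {3, ∞}; no ℚ_3-point on the conic.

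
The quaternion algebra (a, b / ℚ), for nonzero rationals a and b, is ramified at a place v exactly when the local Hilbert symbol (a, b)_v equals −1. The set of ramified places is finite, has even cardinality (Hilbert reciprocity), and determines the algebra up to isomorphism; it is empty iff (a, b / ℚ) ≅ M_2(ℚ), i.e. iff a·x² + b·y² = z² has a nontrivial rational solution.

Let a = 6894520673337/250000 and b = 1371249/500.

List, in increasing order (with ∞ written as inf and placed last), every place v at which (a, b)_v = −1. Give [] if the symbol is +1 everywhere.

[5, 19]

Mod squares: a ≡ 33, b ≡ 1045. Check v ∈ {∞, 2, 3, 5, 11, 19}.
v=2: v_2(a)=-4, v_2(b)=-2; units ≡ 1, 5 (mod 8); ε·ε+αω+βω = 0·0+-4·1+-2·0 ≡ 0  ⇒  (a,b)_2 = +1.
v=11: a=11^3·(≡3), b=11^1·(≡8) mod 11; (3|11)=+1, (8|11)=-1; (−1)^{3·1·5}·(+1)^1·(-1)^3 = +1.
v=5: a=5^-6·(≡2), b=5^-3·(≡1) mod 5; (2|5)=-1, (1|5)=+1; (−1)^{-6·-3·2}·(-1)^-3·(+1)^-6 = -1.
v=3: a=3^15·(≡2), b=3^8·(≡1) mod 3; (2|3)=-1, (1|3)=+1; (−1)^{15·8·1}·(-1)^8·(+1)^15 = +1.
v=19: a=19^2·(≡13), b=19^1·(≡11) mod 19; (13|19)=-1, (11|19)=+1; (−1)^{2·1·9}·(-1)^1·(+1)^2 = -1.
v=∞: 33 > 0 and 1045 > 0  ⇒  (a,b)_∞ = +1.
|Ram(33, 1045)| = 2, even; anisotropic at {5, 19}.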